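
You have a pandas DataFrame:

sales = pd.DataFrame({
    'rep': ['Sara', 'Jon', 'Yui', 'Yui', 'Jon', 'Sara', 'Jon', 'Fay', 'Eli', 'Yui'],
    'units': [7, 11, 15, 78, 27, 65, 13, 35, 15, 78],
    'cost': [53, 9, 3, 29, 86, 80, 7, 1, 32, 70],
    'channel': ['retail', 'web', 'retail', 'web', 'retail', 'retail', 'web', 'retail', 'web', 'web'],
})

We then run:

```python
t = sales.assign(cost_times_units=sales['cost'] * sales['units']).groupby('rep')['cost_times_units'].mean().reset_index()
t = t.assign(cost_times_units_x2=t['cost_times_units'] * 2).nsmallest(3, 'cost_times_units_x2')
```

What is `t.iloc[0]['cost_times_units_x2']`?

add column cost_times_units = sales['cost'] * sales['units']:
    rep  units  cost channel  cost_times_units
0  Sara      7    53  retail               371
1   Jon     11     9     web                99
2   Yui     15     3  retail                45
3   Yui     78    29     web              2262
4   Jon     27    86  retail              2322
5  Sara     65    80  retail              5200
6   Jon     13     7     web                91
7   Fay     35     1  retail                35
8   Eli     15    32     web               480
9   Yui     78    70     web              5460
group by rep, mean of cost_times_units:
rep
Eli      480.000000
Fay       35.000000
Jon      837.333333
Sara    2785.500000
Yui     2589.000000
Name: cost_times_units, dtype: float64
reset_index():
    rep  cost_times_units
0   Eli        480.000000
1   Fay         35.000000
2   Jon        837.333333
3  Sara       2785.500000
4   Yui       2589.000000
add column cost_times_units_x2 = t['cost_times_units'] * 2:
    rep  cost_times_units  cost_times_units_x2
0   Eli        480.000000           960.000000
1   Fay         35.000000            70.000000
2   Jon        837.333333          1674.666667
3  Sara       2785.500000          5571.000000
4   Yui       2589.000000          5178.000000
take 3 rows with smallest cost_times_units_x2:
   rep  cost_times_units  cost_times_units_x2
1  Fay         35.000000            70.000000
0  Eli        480.000000           960.000000
2  Jon        837.333333          1674.666667
So iloc[0]['cost_times_units_x2'] = 70.0.

70.0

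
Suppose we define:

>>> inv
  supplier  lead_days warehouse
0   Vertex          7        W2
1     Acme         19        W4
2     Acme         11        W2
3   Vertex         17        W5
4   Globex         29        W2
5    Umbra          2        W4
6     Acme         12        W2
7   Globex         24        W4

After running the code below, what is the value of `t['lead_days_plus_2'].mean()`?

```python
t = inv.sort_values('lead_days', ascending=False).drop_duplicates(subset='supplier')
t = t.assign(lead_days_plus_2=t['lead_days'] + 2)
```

18.75

sort by lead_days descending:
  supplier  lead_days warehouse
4   Globex         29        W2
7   Globex         24        W4
1     Acme         19        W4
3   Vertex         17        W5
6     Acme         12        W2
2     Acme         11        W2
0   Vertex          7        W2
5    Umbra          2        W4
drop duplicate supplier (keep=first):
  supplier  lead_days warehouse
4   Globex         29        W2
1     Acme         19        W4
3   Vertex         17        W5
5    Umbra          2        W4
add column lead_days_plus_2 = t['lead_days'] + 2:
  supplier  lead_days warehouse  lead_days_plus_2
4   Globex         29        W2                31
1     Acme         19        W4                21
3   Vertex         17        W5                19
5    Umbra          2        W4                 4
mean of column 'lead_days_plus_2' → 18.75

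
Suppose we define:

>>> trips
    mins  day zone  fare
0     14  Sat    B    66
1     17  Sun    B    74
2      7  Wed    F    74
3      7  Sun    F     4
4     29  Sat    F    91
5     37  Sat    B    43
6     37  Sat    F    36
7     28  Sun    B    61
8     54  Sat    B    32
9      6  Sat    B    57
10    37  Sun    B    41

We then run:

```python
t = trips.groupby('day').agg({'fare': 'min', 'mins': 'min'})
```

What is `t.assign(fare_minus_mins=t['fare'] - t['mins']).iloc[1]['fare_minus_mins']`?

-3

group by day: min(fare), min(mins):
     fare  mins
day            
Sat    32     6
Sun     4     7
Wed    74     7
add column fare_minus_mins = t['fare'] - t['mins']:
     fare  mins  fare_minus_mins
day                             
Sat    32     6               26
Sun     4     7               -3
Wed    74     7               67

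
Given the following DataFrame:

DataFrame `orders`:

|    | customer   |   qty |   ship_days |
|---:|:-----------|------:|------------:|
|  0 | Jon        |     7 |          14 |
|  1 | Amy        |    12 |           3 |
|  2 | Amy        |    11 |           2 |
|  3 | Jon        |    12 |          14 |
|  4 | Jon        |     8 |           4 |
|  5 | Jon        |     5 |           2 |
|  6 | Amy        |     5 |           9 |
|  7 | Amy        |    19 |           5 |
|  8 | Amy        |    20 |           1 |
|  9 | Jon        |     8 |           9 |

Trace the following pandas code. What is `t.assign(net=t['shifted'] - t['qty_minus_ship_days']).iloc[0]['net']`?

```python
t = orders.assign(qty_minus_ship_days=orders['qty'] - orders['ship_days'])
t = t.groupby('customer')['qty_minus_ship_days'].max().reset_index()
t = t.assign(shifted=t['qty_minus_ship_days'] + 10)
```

10

add column qty_minus_ship_days = orders['qty'] - orders['ship_days']:
  customer  qty  ship_days  qty_minus_ship_days
0      Jon    7         14                   -7
1      Amy   12          3                    9
2      Amy   11          2                    9
3      Jon   12         14                   -2
4      Jon    8          4                    4
5      Jon    5          2                    3
6      Amy    5          9                   -4
7      Amy   19          5                   14
8      Amy   20          1                   19
9      Jon    8          9                   -1
group by customer, max of qty_minus_ship_days:
customer
Amy    19
Jon     4
Name: qty_minus_ship_days, dtype: int64
reset_index():
  customer  qty_minus_ship_days
0      Amy                   19
1      Jon                    4
add column shifted = t['qty_minus_ship_days'] + 10:
  customer  qty_minus_ship_days  shifted
0      Amy                   19       29
1      Jon                    4       14
add column net = t['shifted'] - t['qty_minus_ship_days']:
  customer  qty_minus_ship_days  shifted  net
0      Amy                   19       29   10
1      Jon                    4       14   10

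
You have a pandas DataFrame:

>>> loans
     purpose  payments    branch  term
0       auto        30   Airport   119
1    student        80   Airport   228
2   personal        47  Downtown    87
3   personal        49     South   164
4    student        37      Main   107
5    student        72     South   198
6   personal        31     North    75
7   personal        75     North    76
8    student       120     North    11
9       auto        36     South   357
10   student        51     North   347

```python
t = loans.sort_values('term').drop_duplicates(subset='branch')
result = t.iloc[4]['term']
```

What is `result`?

164

sort by term:
     purpose  payments    branch  term
8    student       120     North    11
6   personal        31     North    75
7   personal        75     North    76
2   personal        47  Downtown    87
4    student        37      Main   107
0       auto        30   Airport   119
3   personal        49     South   164
5    student        72     South   198
1    student        80   Airport   228
10   student        51     North   347
9       auto        36     South   357
drop duplicate branch (keep=first):
    purpose  payments    branch  term
8   student       120     North    11
2  personal        47  Downtown    87
4   student        37      Main   107
0      auto        30   Airport   119
3  personal        49     South   164
Finally, value at position 4, column 'term' = 164.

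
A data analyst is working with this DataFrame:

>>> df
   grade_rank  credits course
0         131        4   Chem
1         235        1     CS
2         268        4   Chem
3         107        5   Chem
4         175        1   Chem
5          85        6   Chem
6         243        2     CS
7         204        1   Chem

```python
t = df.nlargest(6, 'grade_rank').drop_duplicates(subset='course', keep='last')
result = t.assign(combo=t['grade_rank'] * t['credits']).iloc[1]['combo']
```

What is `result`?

524

take 6 rows with largest grade_rank:
   grade_rank  credits course
2         268        4   Chem
6         243        2     CS
1         235        1     CS
7         204        1   Chem
4         175        1   Chem
0         131        4   Chem
drop duplicate course (keep=last):
   grade_rank  credits course
1         235        1     CS
0         131        4   Chem
add column combo = t['grade_rank'] * t['credits']:
   grade_rank  credits course  combo
1         235        1     CS    235
0         131        4   Chem    524
Reading off the value at position 1, column 'combo', we get 524.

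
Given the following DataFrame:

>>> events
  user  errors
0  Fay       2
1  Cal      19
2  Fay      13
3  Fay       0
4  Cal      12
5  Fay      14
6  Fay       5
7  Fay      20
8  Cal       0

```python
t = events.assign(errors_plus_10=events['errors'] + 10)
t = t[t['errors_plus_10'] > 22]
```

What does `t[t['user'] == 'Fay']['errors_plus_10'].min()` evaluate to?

23

add column errors_plus_10 = events['errors'] + 10:
  user  errors  errors_plus_10
0  Fay       2              12
1  Cal      19              29
2  Fay      13              23
3  Fay       0              10
4  Cal      12              22
5  Fay      14              24
6  Fay       5              15
7  Fay      20              30
8  Cal       0              10
filter rows where errors_plus_10 > 22:
  user  errors  errors_plus_10
1  Cal      19              29
2  Fay      13              23
5  Fay      14              24
7  Fay      20              30
filter rows where user == 'Fay':
  user  errors  errors_plus_10
2  Fay      13              23
5  Fay      14              24
7  Fay      20              30
So min() = 23.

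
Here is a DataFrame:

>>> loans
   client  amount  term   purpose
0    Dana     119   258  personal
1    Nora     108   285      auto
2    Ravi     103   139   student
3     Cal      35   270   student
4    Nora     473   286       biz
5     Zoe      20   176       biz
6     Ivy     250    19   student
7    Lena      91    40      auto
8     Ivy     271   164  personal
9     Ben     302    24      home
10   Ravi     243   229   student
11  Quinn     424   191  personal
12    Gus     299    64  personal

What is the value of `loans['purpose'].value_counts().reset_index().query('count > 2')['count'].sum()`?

value_counts of purpose:
purpose
personal    4
student     4
auto        2
biz         2
home        1
Name: count, dtype: int64
reset_index():
    purpose  count
0  personal      4
1   student      4
2      auto      2
3       biz      2
4      home      1
filter rows where count > 2:
    purpose  count
0  personal      4
1   student      4

8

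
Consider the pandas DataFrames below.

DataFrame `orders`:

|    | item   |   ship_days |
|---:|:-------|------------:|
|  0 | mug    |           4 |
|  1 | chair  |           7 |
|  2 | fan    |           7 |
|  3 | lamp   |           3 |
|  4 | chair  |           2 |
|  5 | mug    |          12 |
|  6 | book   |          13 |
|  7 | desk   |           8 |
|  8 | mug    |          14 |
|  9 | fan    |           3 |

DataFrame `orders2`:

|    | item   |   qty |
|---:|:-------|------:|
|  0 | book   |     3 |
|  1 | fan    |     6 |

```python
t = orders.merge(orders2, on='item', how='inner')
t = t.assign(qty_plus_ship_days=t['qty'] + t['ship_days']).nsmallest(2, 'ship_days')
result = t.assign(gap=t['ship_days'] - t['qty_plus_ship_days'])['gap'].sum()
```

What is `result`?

-12

merge on 'item' (how='inner') → 3 rows:
   item  ship_days  qty
0   fan          7    6
1  book         13    3
2   fan          3    6
add column qty_plus_ship_days = t['qty'] + t['ship_days']:
   item  ship_days  qty  qty_plus_ship_days
0   fan          7    6                  13
1  book         13    3                  16
2   fan          3    6                   9
take 2 rows with smallest ship_days:
  item  ship_days  qty  qty_plus_ship_days
2  fan          3    6                   9
0  fan          7    6                  13
add column gap = t['ship_days'] - t['qty_plus_ship_days']:
  item  ship_days  qty  qty_plus_ship_days  gap
2  fan          3    6                   9   -6
0  fan          7    6                  13   -6
sum of column 'gap' → -12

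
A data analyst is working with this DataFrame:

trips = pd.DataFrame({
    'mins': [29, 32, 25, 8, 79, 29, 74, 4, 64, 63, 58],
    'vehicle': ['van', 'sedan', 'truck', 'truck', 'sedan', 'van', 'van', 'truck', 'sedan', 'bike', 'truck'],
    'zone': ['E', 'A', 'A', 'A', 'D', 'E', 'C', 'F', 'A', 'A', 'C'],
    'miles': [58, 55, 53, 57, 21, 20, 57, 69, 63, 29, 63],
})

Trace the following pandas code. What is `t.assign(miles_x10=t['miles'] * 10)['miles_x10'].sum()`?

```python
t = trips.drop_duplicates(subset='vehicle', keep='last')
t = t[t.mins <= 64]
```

drop duplicate vehicle (keep=last):
    mins vehicle zone  miles
6     74     van    C     57
8     64   sedan    A     63
9     63    bike    A     29
10    58   truck    C     63
filter rows where mins <= 64:
    mins vehicle zone  miles
8     64   sedan    A     63
9     63    bike    A     29
10    58   truck    C     63
add column miles_x10 = t['miles'] * 10:
    mins vehicle zone  miles  miles_x10
8     64   sedan    A     63        630
9     63    bike    A     29        290
10    58   truck    C     63        630
So sum() = 1550.

1550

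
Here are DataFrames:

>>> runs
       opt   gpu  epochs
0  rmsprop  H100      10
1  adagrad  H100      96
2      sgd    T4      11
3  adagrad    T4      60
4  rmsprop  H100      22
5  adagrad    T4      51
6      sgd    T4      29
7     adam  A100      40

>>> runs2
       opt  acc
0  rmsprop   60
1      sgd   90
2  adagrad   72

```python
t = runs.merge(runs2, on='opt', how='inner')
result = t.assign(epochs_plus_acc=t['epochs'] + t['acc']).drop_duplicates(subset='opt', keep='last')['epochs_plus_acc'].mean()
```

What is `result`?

merge on 'opt' (how='inner') → 7 rows:
       opt   gpu  epochs  acc
0  rmsprop  H100      10   60
1  adagrad  H100      96   72
2      sgd    T4      11   90
3  adagrad    T4      60   72
4  rmsprop  H100      22   60
5  adagrad    T4      51   72
6      sgd    T4      29   90
add column epochs_plus_acc = t['epochs'] + t['acc']:
       opt   gpu  epochs  acc  epochs_plus_acc
0  rmsprop  H100      10   60               70
1  adagrad  H100      96   72              168
2      sgd    T4      11   90              101
3  adagrad    T4      60   72              132
4  rmsprop  H100      22   60               82
5  adagrad    T4      51   72              123
6      sgd    T4      29   90              119
drop duplicate opt (keep=last):
       opt   gpu  epochs  acc  epochs_plus_acc
4  rmsprop  H100      22   60               82
5  adagrad    T4      51   72              123
6      sgd    T4      29   90              119

108.0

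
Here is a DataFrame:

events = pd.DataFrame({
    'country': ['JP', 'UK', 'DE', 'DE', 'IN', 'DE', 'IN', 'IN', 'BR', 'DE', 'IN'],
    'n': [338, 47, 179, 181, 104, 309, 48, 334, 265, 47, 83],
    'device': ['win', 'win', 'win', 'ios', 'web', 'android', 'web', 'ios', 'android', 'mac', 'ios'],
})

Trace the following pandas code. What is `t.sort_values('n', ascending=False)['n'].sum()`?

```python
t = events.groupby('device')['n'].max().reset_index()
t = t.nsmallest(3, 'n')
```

group by device, max of n:
device
android    309
ios        334
mac         47
web        104
win        338
Name: n, dtype: int64
reset_index():
    device    n
0  android  309
1      ios  334
2      mac   47
3      web  104
4      win  338
take 3 rows with smallest n:
    device    n
2      mac   47
3      web  104
0  android  309
sort by n descending:
    device    n
0  android  309
3      web  104
2      mac   47

460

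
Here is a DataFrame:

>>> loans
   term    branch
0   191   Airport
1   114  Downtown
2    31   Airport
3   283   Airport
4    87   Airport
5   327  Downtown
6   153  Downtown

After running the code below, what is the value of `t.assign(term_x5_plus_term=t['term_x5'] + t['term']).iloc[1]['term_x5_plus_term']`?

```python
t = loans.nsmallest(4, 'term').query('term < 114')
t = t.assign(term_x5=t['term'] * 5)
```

522

take 4 rows with smallest term:
   term    branch
2    31   Airport
4    87   Airport
1   114  Downtown
6   153  Downtown
filter rows where term < 114:
   term   branch
2    31  Airport
4    87  Airport
add column term_x5 = t['term'] * 5:
   term   branch  term_x5
2    31  Airport      155
4    87  Airport      435
add column term_x5_plus_term = t['term_x5'] + t['term']:
   term   branch  term_x5  term_x5_plus_term
2    31  Airport      155                186
4    87  Airport      435                522
Taking the value at position 1, column 'term_x5_plus_term' gives 522.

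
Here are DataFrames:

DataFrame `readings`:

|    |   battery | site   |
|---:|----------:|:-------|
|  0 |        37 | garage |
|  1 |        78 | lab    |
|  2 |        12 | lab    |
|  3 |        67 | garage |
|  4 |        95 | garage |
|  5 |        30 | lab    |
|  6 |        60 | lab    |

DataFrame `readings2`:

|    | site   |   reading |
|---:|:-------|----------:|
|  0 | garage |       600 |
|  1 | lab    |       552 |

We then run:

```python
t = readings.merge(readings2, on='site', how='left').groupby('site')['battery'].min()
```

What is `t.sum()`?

merge on 'site' (how='left') → 7 rows:
   battery    site  reading
0       37  garage      600
1       78     lab      552
2       12     lab      552
3       67  garage      600
4       95  garage      600
5       30     lab      552
6       60     lab      552
group by site, min of battery:
site
garage    37
lab       12
Name: battery, dtype: int64
The sum of the resulting series is 49.

49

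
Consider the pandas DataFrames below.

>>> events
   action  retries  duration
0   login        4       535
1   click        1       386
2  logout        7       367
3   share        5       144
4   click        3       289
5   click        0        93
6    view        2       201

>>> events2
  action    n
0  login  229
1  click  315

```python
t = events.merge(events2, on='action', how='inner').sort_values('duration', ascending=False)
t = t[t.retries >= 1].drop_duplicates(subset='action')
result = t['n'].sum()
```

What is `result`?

merge on 'action' (how='inner') → 4 rows:
  action  retries  duration    n
0  login        4       535  229
1  click        1       386  315
2  click        3       289  315
3  click        0        93  315
sort by duration descending:
  action  retries  duration    n
0  login        4       535  229
1  click        1       386  315
2  click        3       289  315
3  click        0        93  315
filter rows where retries >= 1:
  action  retries  duration    n
0  login        4       535  229
1  click        1       386  315
2  click        3       289  315
drop duplicate action (keep=first):
  action  retries  duration    n
0  login        4       535  229
1  click        1       386  315
The sum of column 'n' is 544.

544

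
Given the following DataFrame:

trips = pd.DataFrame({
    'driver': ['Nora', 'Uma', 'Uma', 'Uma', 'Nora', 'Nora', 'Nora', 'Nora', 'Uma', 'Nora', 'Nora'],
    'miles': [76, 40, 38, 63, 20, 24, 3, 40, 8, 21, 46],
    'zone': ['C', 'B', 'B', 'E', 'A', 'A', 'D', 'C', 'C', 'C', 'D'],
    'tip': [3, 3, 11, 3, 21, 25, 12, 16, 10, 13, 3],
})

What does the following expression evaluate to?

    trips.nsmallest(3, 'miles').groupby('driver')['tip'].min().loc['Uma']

10

take 3 rows with smallest miles:
  driver  miles zone  tip
6   Nora      3    D   12
8    Uma      8    C   10
4   Nora     20    A   21
group by driver, min of tip:
driver
Nora    12
Uma     10
Name: tip, dtype: int64
So loc['Uma'] = 10.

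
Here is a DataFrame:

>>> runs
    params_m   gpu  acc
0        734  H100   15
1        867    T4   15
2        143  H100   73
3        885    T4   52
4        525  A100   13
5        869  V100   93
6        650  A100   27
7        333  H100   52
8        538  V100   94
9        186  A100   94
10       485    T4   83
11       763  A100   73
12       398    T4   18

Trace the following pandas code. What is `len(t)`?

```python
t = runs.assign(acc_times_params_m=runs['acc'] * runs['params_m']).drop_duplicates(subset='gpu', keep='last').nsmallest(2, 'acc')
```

add column acc_times_params_m = runs['acc'] * runs['params_m']:
    params_m   gpu  acc  acc_times_params_m
0        734  H100   15               11010
1        867    T4   15               13005
2        143  H100   73               10439
3        885    T4   52               46020
4        525  A100   13                6825
5        869  V100   93               80817
6        650  A100   27               17550
7        333  H100   52               17316
8        538  V100   94               50572
9        186  A100   94               17484
10       485    T4   83               40255
11       763  A100   73               55699
12       398    T4   18                7164
drop duplicate gpu (keep=last):
    params_m   gpu  acc  acc_times_params_m
7        333  H100   52               17316
8        538  V100   94               50572
11       763  A100   73               55699
12       398    T4   18                7164
take 2 rows with smallest acc:
    params_m   gpu  acc  acc_times_params_m
12       398    T4   18                7164
7        333  H100   52               17316

2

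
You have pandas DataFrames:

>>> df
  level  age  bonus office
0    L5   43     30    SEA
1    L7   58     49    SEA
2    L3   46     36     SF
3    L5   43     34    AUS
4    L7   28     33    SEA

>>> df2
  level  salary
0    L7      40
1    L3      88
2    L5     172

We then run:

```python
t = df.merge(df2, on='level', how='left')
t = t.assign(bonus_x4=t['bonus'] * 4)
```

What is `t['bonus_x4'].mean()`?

145.6

merge on 'level' (how='left') → 5 rows:
  level  age  bonus office  salary
0    L5   43     30    SEA     172
1    L7   58     49    SEA      40
2    L3   46     36     SF      88
3    L5   43     34    AUS     172
4    L7   28     33    SEA      40
add column bonus_x4 = t['bonus'] * 4:
  level  age  bonus office  salary  bonus_x4
0    L5   43     30    SEA     172       120
1    L7   58     49    SEA      40       196
2    L3   46     36     SF      88       144
3    L5   43     34    AUS     172       136
4    L7   28     33    SEA      40       132
So mean() = 145.6.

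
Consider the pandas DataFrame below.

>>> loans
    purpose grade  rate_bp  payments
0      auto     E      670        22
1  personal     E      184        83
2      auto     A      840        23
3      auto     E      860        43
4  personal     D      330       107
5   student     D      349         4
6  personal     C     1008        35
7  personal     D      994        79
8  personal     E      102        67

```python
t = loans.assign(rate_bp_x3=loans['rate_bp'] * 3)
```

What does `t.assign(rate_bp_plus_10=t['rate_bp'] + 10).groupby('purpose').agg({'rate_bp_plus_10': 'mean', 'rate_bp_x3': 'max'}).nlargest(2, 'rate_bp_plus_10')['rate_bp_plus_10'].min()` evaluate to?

add column rate_bp_x3 = loans['rate_bp'] * 3:
    purpose grade  rate_bp  payments  rate_bp_x3
0      auto     E      670        22        2010
1  personal     E      184        83         552
2      auto     A      840        23        2520
3      auto     E      860        43        2580
4  personal     D      330       107         990
5   student     D      349         4        1047
6  personal     C     1008        35        3024
7  personal     D      994        79        2982
8  personal     E      102        67         306
add column rate_bp_plus_10 = t['rate_bp'] + 10:
    purpose grade  rate_bp  payments  rate_bp_x3  rate_bp_plus_10
0      auto     E      670        22        2010              680
1  personal     E      184        83         552              194
2      auto     A      840        23        2520              850
3      auto     E      860        43        2580              870
4  personal     D      330       107         990              340
5   student     D      349         4        1047              359
6  personal     C     1008        35        3024             1018
7  personal     D      994        79        2982             1004
8  personal     E      102        67         306              112
group by purpose: mean(rate_bp_plus_10), max(rate_bp_x3):
          rate_bp_plus_10  rate_bp_x3
purpose                              
auto                800.0        2580
personal            533.6        3024
student             359.0        1047
take 2 rows with largest rate_bp_plus_10:
          rate_bp_plus_10  rate_bp_x3
purpose                              
auto                800.0        2580
personal            533.6        3024
Hence 533.6.

533.6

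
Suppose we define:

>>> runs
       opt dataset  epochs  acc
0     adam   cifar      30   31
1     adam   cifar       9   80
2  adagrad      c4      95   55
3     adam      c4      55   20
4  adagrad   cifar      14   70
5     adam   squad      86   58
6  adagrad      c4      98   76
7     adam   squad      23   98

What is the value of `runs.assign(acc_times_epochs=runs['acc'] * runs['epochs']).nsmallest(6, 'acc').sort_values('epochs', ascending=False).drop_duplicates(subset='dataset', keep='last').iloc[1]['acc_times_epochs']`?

add column acc_times_epochs = runs['acc'] * runs['epochs']:
       opt dataset  epochs  acc  acc_times_epochs
0     adam   cifar      30   31               930
1     adam   cifar       9   80               720
2  adagrad      c4      95   55              5225
3     adam      c4      55   20              1100
4  adagrad   cifar      14   70               980
5     adam   squad      86   58              4988
6  adagrad      c4      98   76              7448
7     adam   squad      23   98              2254
take 6 rows with smallest acc:
       opt dataset  epochs  acc  acc_times_epochs
3     adam      c4      55   20              1100
0     adam   cifar      30   31               930
2  adagrad      c4      95   55              5225
5     adam   squad      86   58              4988
4  adagrad   cifar      14   70               980
6  adagrad      c4      98   76              7448
sort by epochs descending:
       opt dataset  epochs  acc  acc_times_epochs
6  adagrad      c4      98   76              7448
2  adagrad      c4      95   55              5225
5     adam   squad      86   58              4988
3     adam      c4      55   20              1100
0     adam   cifar      30   31               930
4  adagrad   cifar      14   70               980
drop duplicate dataset (keep=last):
       opt dataset  epochs  acc  acc_times_epochs
5     adam   squad      86   58              4988
3     adam      c4      55   20              1100
4  adagrad   cifar      14   70               980
Taking the value at position 1, column 'acc_times_epochs' gives 1100.

1100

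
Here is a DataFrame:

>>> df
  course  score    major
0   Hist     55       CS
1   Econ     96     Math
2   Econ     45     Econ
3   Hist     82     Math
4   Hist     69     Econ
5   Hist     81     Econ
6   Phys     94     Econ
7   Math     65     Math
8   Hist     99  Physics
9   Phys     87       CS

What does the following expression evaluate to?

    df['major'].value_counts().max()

value_counts of major:
major
Econ       4
Math       3
CS         2
Physics    1
Name: count, dtype: int64
Reading off the max of the resulting series, we get 4.

4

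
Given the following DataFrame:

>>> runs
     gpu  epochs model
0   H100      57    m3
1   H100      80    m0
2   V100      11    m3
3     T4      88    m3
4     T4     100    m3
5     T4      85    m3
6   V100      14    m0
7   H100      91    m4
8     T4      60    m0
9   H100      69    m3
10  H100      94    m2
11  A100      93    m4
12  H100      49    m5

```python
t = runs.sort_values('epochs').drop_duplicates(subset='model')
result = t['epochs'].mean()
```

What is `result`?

sort by epochs:
     gpu  epochs model
2   V100      11    m3
6   V100      14    m0
12  H100      49    m5
0   H100      57    m3
8     T4      60    m0
9   H100      69    m3
1   H100      80    m0
5     T4      85    m3
3     T4      88    m3
7   H100      91    m4
11  A100      93    m4
10  H100      94    m2
4     T4     100    m3
drop duplicate model (keep=first):
     gpu  epochs model
2   V100      11    m3
6   V100      14    m0
12  H100      49    m5
7   H100      91    m4
10  H100      94    m2

51.8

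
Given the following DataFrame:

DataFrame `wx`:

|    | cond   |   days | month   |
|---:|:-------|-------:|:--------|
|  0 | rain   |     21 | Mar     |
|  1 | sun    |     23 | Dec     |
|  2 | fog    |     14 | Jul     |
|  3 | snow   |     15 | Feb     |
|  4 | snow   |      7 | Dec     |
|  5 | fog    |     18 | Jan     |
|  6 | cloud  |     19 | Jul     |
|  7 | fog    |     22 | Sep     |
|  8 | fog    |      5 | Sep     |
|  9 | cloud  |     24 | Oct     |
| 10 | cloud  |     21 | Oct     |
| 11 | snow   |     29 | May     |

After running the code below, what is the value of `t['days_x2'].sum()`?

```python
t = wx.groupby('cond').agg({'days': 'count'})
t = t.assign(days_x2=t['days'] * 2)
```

24

group by cond, count of days:
       days
cond       
cloud     3
fog       4
rain      1
snow      3
sun       1
add column days_x2 = t['days'] * 2:
       days  days_x2
cond                
cloud     3        6
fog       4        8
rain      1        2
snow      3        6
sun       1        2
Hence 24.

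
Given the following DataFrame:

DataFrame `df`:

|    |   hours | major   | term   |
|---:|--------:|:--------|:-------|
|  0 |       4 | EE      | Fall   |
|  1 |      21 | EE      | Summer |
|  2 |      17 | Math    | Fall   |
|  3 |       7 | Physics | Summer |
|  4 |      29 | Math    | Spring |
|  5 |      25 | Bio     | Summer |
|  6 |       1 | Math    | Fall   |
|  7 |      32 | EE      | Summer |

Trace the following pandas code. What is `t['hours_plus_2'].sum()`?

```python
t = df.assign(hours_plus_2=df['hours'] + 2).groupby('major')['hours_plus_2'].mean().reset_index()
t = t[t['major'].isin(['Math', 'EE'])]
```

38.6666666667

add column hours_plus_2 = df['hours'] + 2:
   hours    major    term  hours_plus_2
0      4       EE    Fall             6
1     21       EE  Summer            23
2     17     Math    Fall            19
3      7  Physics  Summer             9
4     29     Math  Spring            31
5     25      Bio  Summer            27
6      1     Math    Fall             3
7     32       EE  Summer            34
group by major, mean of hours_plus_2:
major
Bio        27.000000
EE         21.000000
Math       17.666667
Physics     9.000000
Name: hours_plus_2, dtype: float64
reset_index():
     major  hours_plus_2
0      Bio     27.000000
1       EE     21.000000
2     Math     17.666667
3  Physics      9.000000
filter rows where major in ['Math', 'EE']:
  major  hours_plus_2
1    EE     21.000000
2  Math     17.666667
So sum() = 38.6666666667.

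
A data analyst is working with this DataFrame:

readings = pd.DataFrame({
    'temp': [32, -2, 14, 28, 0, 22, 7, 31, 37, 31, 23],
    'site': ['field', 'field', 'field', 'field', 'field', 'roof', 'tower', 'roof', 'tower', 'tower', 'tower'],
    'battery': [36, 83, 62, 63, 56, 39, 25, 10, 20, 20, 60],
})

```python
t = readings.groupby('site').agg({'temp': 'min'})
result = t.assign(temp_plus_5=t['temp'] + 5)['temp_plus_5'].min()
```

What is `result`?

group by site, min of temp:
       temp
site       
field    -2
roof     22
tower     7
add column temp_plus_5 = t['temp'] + 5:
       temp  temp_plus_5
site                    
field    -2            3
roof     22           27
tower     7           12
Finally, min of column 'temp_plus_5' = 3.

3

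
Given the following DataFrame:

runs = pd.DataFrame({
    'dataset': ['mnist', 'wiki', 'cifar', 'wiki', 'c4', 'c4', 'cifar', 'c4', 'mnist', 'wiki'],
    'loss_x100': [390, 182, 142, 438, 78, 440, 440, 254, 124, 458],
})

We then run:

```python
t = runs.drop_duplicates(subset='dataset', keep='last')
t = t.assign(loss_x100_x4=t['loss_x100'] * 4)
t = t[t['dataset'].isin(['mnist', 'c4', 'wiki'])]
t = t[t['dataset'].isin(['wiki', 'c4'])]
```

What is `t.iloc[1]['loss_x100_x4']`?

1832

drop duplicate dataset (keep=last):
  dataset  loss_x100
6   cifar        440
7      c4        254
8   mnist        124
9    wiki        458
add column loss_x100_x4 = t['loss_x100'] * 4:
  dataset  loss_x100  loss_x100_x4
6   cifar        440          1760
7      c4        254          1016
8   mnist        124           496
9    wiki        458          1832
filter rows where dataset in ['mnist', 'c4', 'wiki']:
  dataset  loss_x100  loss_x100_x4
7      c4        254          1016
8   mnist        124           496
9    wiki        458          1832
filter rows where dataset in ['wiki', 'c4']:
  dataset  loss_x100  loss_x100_x4
7      c4        254          1016
9    wiki        458          1832
Taking the value at position 1, column 'loss_x100_x4' gives 1832.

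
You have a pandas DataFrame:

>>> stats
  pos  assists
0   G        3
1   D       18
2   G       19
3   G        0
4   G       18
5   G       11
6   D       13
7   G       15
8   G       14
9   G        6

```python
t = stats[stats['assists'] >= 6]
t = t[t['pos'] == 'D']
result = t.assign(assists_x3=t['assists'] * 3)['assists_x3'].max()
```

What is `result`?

54

filter rows where assists >= 6:
  pos  assists
1   D       18
2   G       19
4   G       18
5   G       11
6   D       13
7   G       15
8   G       14
9   G        6
filter rows where pos == 'D':
  pos  assists
1   D       18
6   D       13
add column assists_x3 = t['assists'] * 3:
  pos  assists  assists_x3
1   D       18          54
6   D       13          39
The max of column 'assists_x3' is 54.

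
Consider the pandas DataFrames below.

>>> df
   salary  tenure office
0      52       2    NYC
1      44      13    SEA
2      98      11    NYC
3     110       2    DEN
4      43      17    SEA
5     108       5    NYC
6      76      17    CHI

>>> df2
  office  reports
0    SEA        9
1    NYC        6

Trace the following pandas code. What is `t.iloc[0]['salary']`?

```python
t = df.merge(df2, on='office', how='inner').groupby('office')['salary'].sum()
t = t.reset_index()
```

258

merge on 'office' (how='inner') → 5 rows:
   salary  tenure office  reports
0      52       2    NYC        6
1      44      13    SEA        9
2      98      11    NYC        6
3      43      17    SEA        9
4     108       5    NYC        6
group by office, sum of salary:
office
NYC    258
SEA     87
Name: salary, dtype: int64
reset_index():
  office  salary
0    NYC     258
1    SEA      87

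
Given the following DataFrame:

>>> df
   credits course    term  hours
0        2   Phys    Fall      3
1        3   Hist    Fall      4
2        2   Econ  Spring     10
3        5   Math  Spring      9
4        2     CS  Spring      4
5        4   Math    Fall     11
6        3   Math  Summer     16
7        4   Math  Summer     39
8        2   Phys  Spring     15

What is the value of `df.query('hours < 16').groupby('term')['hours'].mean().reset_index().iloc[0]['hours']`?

6.0

filter rows where hours < 16:
   credits course    term  hours
0        2   Phys    Fall      3
1        3   Hist    Fall      4
2        2   Econ  Spring     10
3        5   Math  Spring      9
4        2     CS  Spring      4
5        4   Math    Fall     11
8        2   Phys  Spring     15
group by term, mean of hours:
term
Fall      6.0
Spring    9.5
Name: hours, dtype: float64
reset_index():
     term  hours
0    Fall    6.0
1  Spring    9.5
Reading off the value at position 0, column 'hours', we get 6.0.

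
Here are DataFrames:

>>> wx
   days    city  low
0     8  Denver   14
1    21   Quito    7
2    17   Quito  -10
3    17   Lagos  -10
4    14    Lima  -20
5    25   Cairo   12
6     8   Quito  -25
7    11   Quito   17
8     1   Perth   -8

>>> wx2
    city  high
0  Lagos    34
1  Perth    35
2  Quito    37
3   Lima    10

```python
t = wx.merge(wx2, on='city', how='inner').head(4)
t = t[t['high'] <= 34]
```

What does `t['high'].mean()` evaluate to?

22.0

merge on 'city' (how='inner') → 7 rows:
   days   city  low  high
0    21  Quito    7    37
1    17  Quito  -10    37
2    17  Lagos  -10    34
3    14   Lima  -20    10
4     8  Quito  -25    37
5    11  Quito   17    37
6     1  Perth   -8    35
take first 4 rows:
   days   city  low  high
0    21  Quito    7    37
1    17  Quito  -10    37
2    17  Lagos  -10    34
3    14   Lima  -20    10
filter rows where high <= 34:
   days   city  low  high
2    17  Lagos  -10    34
3    14   Lima  -20    10
Taking the mean of column 'high' gives 22.0.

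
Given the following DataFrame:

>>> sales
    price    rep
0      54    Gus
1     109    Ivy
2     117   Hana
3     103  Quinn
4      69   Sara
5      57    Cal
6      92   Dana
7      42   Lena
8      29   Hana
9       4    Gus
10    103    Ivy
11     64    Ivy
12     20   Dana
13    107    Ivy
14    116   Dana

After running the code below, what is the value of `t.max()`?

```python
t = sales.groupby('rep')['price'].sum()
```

group by rep, sum of price:
rep
Cal       57
Dana     228
Gus       58
Hana     146
Ivy      383
Lena      42
Quinn    103
Sara      69
Name: price, dtype: int64

383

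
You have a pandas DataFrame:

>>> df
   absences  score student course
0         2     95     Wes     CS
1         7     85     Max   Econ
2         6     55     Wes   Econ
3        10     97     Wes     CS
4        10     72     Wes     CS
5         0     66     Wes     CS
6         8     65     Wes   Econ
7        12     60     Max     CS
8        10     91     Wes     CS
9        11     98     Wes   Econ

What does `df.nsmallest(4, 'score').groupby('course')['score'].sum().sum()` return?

take 4 rows with smallest score:
   absences  score student course
2         6     55     Wes   Econ
7        12     60     Max     CS
6         8     65     Wes   Econ
5         0     66     Wes     CS
group by course, sum of score:
course
CS      126
Econ    120
Name: score, dtype: int64
Hence 246.

246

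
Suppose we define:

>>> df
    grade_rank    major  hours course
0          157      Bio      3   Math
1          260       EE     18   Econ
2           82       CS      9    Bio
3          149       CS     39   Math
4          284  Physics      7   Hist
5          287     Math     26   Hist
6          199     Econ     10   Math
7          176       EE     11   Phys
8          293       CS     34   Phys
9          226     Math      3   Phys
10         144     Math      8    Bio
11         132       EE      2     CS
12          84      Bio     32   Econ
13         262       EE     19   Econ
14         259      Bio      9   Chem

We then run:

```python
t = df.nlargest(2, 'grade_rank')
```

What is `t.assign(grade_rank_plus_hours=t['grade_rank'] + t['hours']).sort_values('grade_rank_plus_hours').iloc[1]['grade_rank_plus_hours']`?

take 2 rows with largest grade_rank:
   grade_rank major  hours course
8         293    CS     34   Phys
5         287  Math     26   Hist
add column grade_rank_plus_hours = t['grade_rank'] + t['hours']:
   grade_rank major  hours course  grade_rank_plus_hours
8         293    CS     34   Phys                    327
5         287  Math     26   Hist                    313
sort by grade_rank_plus_hours:
   grade_rank major  hours course  grade_rank_plus_hours
5         287  Math     26   Hist                    313
8         293    CS     34   Phys                    327

327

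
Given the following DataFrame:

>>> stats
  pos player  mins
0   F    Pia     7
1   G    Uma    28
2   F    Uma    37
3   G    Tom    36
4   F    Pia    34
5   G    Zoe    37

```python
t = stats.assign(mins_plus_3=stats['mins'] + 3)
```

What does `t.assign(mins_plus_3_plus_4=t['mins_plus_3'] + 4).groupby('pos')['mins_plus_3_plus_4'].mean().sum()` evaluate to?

add column mins_plus_3 = stats['mins'] + 3:
  pos player  mins  mins_plus_3
0   F    Pia     7           10
1   G    Uma    28           31
2   F    Uma    37           40
3   G    Tom    36           39
4   F    Pia    34           37
5   G    Zoe    37           40
add column mins_plus_3_plus_4 = t['mins_plus_3'] + 4:
  pos player  mins  mins_plus_3  mins_plus_3_plus_4
0   F    Pia     7           10                  14
1   G    Uma    28           31                  35
2   F    Uma    37           40                  44
3   G    Tom    36           39                  43
4   F    Pia    34           37                  41
5   G    Zoe    37           40                  44
group by pos, mean of mins_plus_3_plus_4:
pos
F    33.000000
G    40.666667
Name: mins_plus_3_plus_4, dtype: float64
Finally, sum of the resulting series = 73.6666666667.

73.6666666667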